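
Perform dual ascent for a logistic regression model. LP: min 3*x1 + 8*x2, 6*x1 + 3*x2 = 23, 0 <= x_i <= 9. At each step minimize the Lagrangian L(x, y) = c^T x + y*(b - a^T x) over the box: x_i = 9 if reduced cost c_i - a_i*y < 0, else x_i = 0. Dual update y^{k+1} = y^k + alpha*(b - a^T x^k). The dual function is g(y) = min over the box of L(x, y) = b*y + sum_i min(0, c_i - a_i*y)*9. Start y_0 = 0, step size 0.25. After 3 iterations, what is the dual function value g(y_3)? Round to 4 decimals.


Dual ascent for LP: min 3*x1 + 8*x2, 6*x1 + 3*x2 = 23, 0 <= x_i <= 9
Step 1: y^k = 0.0, reduced costs: (3.0, 8.0)
  x^k = (0.0, 0.0), subgradient = b - a^T x = 23.0
  y^{k+1} = 0.0 + 0.25*23.0 = 5.75
Step 2: y^k = 5.75, reduced costs: (-31.5, -9.25)
  x^k = (9.0, 9.0), subgradient = b - a^T x = -58.0
  y^{k+1} = 5.75 + 0.25*-58.0 = -8.75
Step 3: y^k = -8.75, reduced costs: (55.5, 34.25)
  x^k = (0.0, 0.0), subgradient = b - a^T x = 23.0
  y^{k+1} = -8.75 + 0.25*23.0 = -3.0
Dual objective at y_3 = -3.0: reduced costs (21.0, 17.0), box minimizer x = (0.0, 0.0)
g(y_3) = b*y + (c1 - a1*y)*x1 + (c2 - a2*y)*x2 = 23*(-3.0) + 21.0*0.0 + 17.0*0.0 = -69.0 + 0.0 + 0.0 = -69.0


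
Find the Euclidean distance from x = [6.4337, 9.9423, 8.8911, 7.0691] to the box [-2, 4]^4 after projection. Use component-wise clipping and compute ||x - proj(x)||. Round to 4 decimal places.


Project each component onto [-2, 4].
clip(6.4337) = 4.0, clip(9.9423) = 4.0, clip(8.8911) = 4.0, clip(7.0691) = 4.0
Projection = [4.0, 4.0, 4.0, 4.0]
Squared diffs: [5.9229, 35.3109, 23.9229, 9.4194]
Distance = sqrt(74.5761) = 8.6357


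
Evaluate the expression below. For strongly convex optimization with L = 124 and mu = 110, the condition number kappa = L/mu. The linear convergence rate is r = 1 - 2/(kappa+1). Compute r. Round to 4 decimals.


Step 1: Compute the condition number.
kappa = L/mu = 124/110 = 1.1273
Step 2: Compute the convergence rate.
r = 1 - 2/(kappa + 1) = 1 - 2*mu/(L + mu) = (L - mu)/(L + mu) = 14/234 = 0.0598


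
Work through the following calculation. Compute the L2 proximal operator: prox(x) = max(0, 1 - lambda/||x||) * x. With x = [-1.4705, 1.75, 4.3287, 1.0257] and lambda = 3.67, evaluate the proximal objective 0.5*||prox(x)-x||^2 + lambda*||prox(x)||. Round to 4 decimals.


Step 1: Compute ||x||.
||x|| = 5.0015
Step 2: Compute scaling factor.
scale = max(0, 1 - 3.67/5.0015) = 0.2662
Step 3: prox(x) = [-0.3915, 0.4659, 1.1524, 0.2731]
||prox(x)|| = 1.3315
Step 4: Proximal objective.
0.5*||prox-x||^2 = 6.7345
lambda*||prox|| = 4.8866
Total = 11.6209


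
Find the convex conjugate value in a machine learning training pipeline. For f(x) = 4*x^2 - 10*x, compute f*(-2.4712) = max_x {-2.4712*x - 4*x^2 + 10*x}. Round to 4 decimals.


f*(y) = sup_x {y*x - a*x^2 - b*x} = sup_x {(y-b)*x - a*x^2}
FOC: (y - b) - 2a*x = 0 => x* = (y - b)/(2a)
x* = (-2.4712 + 10)/(2*4) = 0.9411
f*(-2.4712) = (y-b)^2/(4a) = (-2.4712 + 10)^2/(4*4)
= 56.6828/16 = 3.5427


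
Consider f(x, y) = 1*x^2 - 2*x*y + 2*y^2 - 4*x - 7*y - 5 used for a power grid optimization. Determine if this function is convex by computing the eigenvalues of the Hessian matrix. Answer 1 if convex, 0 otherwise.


The Hessian of f(x,y) = 1*x^2 - 2*x*y + 2*y^2 - 4*x - 7*y - 5 is:
H = [[2, -2], [-2, 4]]
Trace = 2 + 4 = 6
Determinant = 2*4 - (-2)^2 = 4
Discriminant = (6)^2 - 4*4 = 20.0
Eigenvalues: lambda_1 = 0.7639, lambda_2 = 5.2361
The function is convex.

1


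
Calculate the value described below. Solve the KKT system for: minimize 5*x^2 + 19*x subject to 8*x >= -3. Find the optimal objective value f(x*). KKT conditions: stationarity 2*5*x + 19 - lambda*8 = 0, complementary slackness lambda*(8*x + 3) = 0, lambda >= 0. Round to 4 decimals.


Step 1: Try lambda = 0 (constraint inactive).
x_unc = -19/(2*5) = -1.9
Check: 8*-1.9 = -15.2 < -3 -- violated!
Step 2: Constraint must be active: 8*x = -3
x* = -3/8 = -0.375
lambda = (2*5*(-0.375) + 19)/8 = 1.9063
Step 3: Compute optimal value.
f(x*) = 5*(-0.375)^2 + 19*(-0.375) = -6.4219


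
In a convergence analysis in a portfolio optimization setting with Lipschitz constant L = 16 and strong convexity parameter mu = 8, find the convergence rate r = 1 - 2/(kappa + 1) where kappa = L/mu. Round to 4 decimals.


Step 1: Compute the condition number.
kappa = L/mu = 16/8 = 2.0
Step 2: Compute the convergence rate.
r = 1 - 2/(kappa + 1) = 1 - 2*mu/(L + mu) = (L - mu)/(L + mu) = 8/24 = 0.3333


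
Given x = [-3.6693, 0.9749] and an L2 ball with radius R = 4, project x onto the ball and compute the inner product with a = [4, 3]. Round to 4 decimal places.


Step 1: Compute ||x|| (intermediates to 6 decimals).
||x|| = sqrt((-3.6693)^2 + 0.9749^2) = 3.796603
Step 2: Project.
Since ||x|| <= R, proj = x (no scaling needed).
proj(x) = [-3.6693, 0.9749]
Step 3: Dot product.
a^T * proj(x) = 4*(-3.6693) + 3*0.9749 = -11.7525


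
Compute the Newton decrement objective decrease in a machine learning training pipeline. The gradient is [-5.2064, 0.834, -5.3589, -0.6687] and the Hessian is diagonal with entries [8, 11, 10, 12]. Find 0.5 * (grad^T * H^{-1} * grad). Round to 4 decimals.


Step 1: H is diagonal, so H^(-1) * g = [-0.6508, 0.0758, -0.5359, -0.0557].
Step 2: g^T H^(-1) g = sum_i g_i^2 / H_ii
  = (-5.2064)^2/8 + (0.834)^2/11 + (-5.3589)^2/10 + (-0.6687)^2/12
  = 3.3883 + 0.0632 + 2.8718 + 0.0373 = 6.3606
Step 3: Objective decrease = 0.5 * g^T H^(-1) g = 3.1803


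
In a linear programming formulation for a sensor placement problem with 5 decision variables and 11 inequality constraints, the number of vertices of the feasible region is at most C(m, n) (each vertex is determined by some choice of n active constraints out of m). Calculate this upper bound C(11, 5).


Each vertex corresponds to some choice of n active constraints out of m, so the number of vertices is at most C(m, n) = m! / (n!(m-n)!).
m = 11, n = 5
Numerator: 11 * 10 * 9 * 8 * 7
Denominator: 5! = 120
C(11, 5) = 462


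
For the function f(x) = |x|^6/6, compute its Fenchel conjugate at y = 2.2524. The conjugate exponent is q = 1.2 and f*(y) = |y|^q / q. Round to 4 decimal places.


The conjugate exponent q satisfies 1/p + 1/q = 1.
p = 6, so q = 6/(6 - 1) = 1.2
|y|^q = 2.2524^1.2 = 2.6496
f*(2.2524) = 2.6496 / 1.2 = 2.208


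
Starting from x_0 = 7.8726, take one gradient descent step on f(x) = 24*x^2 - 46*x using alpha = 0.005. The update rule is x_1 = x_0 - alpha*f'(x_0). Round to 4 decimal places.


We compute the gradient at x_0 and apply the update.
f'(x) = 48*x - 46
f'(7.8726) = 48*7.8726 - 46 = 331.8848
x_1 = 7.8726 - 0.005*331.8848 = 6.2132


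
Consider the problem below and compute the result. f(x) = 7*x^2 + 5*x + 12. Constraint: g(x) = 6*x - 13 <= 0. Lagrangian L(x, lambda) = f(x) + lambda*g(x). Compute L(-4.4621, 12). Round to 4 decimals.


Step 1: Evaluate f(x).
f(-4.4621) = 7*(-4.4621)^2 + 5*(-4.4621) + 12 = 129.0619
Step 2: Evaluate g(x).
g(-4.4621) = 6*-4.4621 - 13 = -39.7726
Step 3: Compute Lagrangian.
L = 129.0619 + 12*-39.7726 = -348.2093


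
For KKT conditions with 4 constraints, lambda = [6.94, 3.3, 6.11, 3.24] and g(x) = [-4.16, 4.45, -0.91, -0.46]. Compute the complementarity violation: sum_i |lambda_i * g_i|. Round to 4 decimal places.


KKT complementary slackness check:
lambda_1 * g_1 = 6.94 * -4.16 = -28.8704
lambda_2 * g_2 = 3.3 * 4.45 = 14.685
lambda_3 * g_3 = 6.11 * -0.91 = -5.5601
lambda_4 * g_4 = 3.24 * -0.46 = -1.4904
Total violation = 28.8704 + 14.685 + 5.5601 + 1.4904 = 50.6059


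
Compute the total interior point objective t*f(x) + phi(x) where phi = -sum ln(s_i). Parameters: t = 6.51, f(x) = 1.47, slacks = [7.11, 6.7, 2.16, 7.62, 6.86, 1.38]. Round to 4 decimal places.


Step 1: Compute log-barrier.
ln values: [1.9615, 1.9021, 0.7701, 2.0308, 1.9257, 0.3221]
phi = -(1.9615 + 1.9021 + 0.7701 + 2.0308 + 1.9257 + 0.3221) = -8.9123
Step 2: Compute augmented objective.
t*f(x) = 6.51*1.47 = 9.5697
Total = 9.5697 - 8.9123 = 0.6574


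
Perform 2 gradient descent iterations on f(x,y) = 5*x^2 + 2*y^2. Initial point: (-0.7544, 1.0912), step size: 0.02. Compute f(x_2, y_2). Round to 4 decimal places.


Gradient descent on f(x,y) = 5*x^2 + 2*y^2.
Starting point: (-0.7544, 1.0912), alpha = 0.02
Step 1: grad_x = 2*5*-0.7544 = -7.544, grad_y = 2*2*1.0912 = 4.3648
  x_1 = -0.7544 - 0.02*-7.544 = -0.6035
  y_1 = 1.0912 - 0.02*4.3648 = 1.0039
Step 2: grad_x = 2*5*-0.6035 = -6.0352, grad_y = 2*2*1.0039 = 4.0156
  x_2 = -0.6035 - 0.02*-6.0352 = -0.4828
  y_2 = 1.0039 - 0.02*4.0156 = 0.9236
f(-0.4828, 0.9236) = 5*(-0.4828)^2 + 2*0.9236^2 = 2.8716


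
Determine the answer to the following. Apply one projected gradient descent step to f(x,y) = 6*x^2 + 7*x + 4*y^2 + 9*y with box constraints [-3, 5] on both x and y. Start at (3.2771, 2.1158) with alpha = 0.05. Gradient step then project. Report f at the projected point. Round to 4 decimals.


Step 1: Compute gradient at (3.2771, 2.1158).
grad_x = 2*6*3.2771 + 7 = 46.3252
grad_y = 2*4*2.1158 + 9 = 25.9264
Step 2: Gradient step.
x_raw = 3.2771 - 0.05*46.3252 = 0.9608
y_raw = 2.1158 - 0.05*25.9264 = 0.8195
Step 3: Project onto [-3, 5].
x_proj = clip(0.9608) = 0.9608
y_proj = clip(0.8195) = 0.8195
Step 4: Evaluate f.
f(0.9608, 0.8195) = 22.3267


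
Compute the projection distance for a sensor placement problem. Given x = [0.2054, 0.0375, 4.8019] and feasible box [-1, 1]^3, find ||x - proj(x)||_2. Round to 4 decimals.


Project each component onto [-1, 1].
clip(0.2054) = 0.2054, clip(0.0375) = 0.0375, clip(4.8019) = 1.0
Projection = [0.2054, 0.0375, 1.0]
Squared diffs: [0.0, 0.0, 14.4544]
Distance = sqrt(14.4544) = 3.8019


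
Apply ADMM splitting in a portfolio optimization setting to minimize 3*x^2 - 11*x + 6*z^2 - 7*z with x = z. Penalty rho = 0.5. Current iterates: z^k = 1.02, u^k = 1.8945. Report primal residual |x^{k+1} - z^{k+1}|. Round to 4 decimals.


ADMM iteration with rho = 0.5, z^k = 1.02, u^k = 1.8945
Step 1: x-update.
Minimize 3*x^2 - 11*x + (0.5/2)*(x - 1.02 + 1.8945)^2
FOC: (2*3 + 0.5)*x = 11 + 0.5*(1.02 - 1.8945)
x^{k+1} = 1.625
Step 2: z-update.
Minimize 6*z^2 - 7*z + (0.5/2)*(1.625 - z + 1.8945)^2
FOC: (2*6 + 0.5)*z = 7 + 0.5*(1.625 + 1.8945)
z^{k+1} = 0.7008
Step 3: u-update.
u^{k+1} = 1.8945 + 1.625 - 0.7008 = 2.8188
Step 4: Primal residual = |1.625 - 0.7008| = 0.9243


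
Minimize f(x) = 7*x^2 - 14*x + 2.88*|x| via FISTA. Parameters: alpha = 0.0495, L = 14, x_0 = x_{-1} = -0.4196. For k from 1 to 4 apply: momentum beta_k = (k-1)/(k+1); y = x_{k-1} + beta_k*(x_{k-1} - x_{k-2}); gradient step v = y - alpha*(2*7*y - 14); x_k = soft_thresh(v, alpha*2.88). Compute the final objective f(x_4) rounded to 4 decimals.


FISTA on f(x) = 7*x^2 - 14*x + 2.88*|x|
L = 14, alpha = 0.0495
Iteration 1: beta = 0.0, y = -0.4196 + 0.0*(-0.4196 + 0.4196) = -0.4196
  grad(y) = -19.8744, v = y - alpha*grad = 0.5642
  prox(v) = soft_thresh(0.5642, 0.1426) = 0.4216
Iteration 2: beta = 0.3333, y = 0.4216 + 0.3333*(0.4216 + 0.4196) = 0.702
  grad(y) = -4.1716, v = y - alpha*grad = 0.9085
  prox(v) = soft_thresh(0.9085, 0.1426) = 0.766
Iteration 3: beta = 0.5, y = 0.766 + 0.5*(0.766 - 0.4216) = 0.9381
  grad(y) = -0.8661, v = y - alpha*grad = 0.981
  prox(v) = soft_thresh(0.981, 0.1426) = 0.8384
Iteration 4: beta = 0.6, y = 0.8384 + 0.6*(0.8384 - 0.766) = 0.8819
  grad(y) = -1.6529, v = y - alpha*grad = 0.9638
  prox(v) = soft_thresh(0.9638, 0.1426) = 0.8212
f(x_4) = 7*0.8212^2 - 14*0.8212 + 2.88*|0.8212| = -4.4112


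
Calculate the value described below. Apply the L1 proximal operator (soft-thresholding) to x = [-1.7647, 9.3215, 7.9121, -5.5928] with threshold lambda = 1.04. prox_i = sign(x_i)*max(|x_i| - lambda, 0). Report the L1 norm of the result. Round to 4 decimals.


Soft-thresholding with lambda = 1.04:
prox(-1.7647) = sign(-1.7647)*max(|-1.7647| - 1.04, 0) = -0.7247
prox(9.3215) = sign(9.3215)*max(|9.3215| - 1.04, 0) = 8.2815
prox(7.9121) = sign(7.9121)*max(|7.9121| - 1.04, 0) = 6.8721
prox(-5.5928) = sign(-5.5928)*max(|-5.5928| - 1.04, 0) = -4.5528
prox(x) = [-0.7247, 8.2815, 6.8721, -4.5528]
||prox(x)||_1 = 0.7247 + 8.2815 + 6.8721 + 4.5528 = 20.4311


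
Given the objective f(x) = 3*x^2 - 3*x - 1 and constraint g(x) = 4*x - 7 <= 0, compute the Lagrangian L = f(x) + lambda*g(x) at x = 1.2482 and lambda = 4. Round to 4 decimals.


Step 1: Evaluate f(x).
f(1.2482) = 3*1.2482^2 - 3*1.2482 - 1 = -0.0706
Step 2: Evaluate g(x).
g(1.2482) = 4*1.2482 - 7 = -2.0072
Step 3: Compute Lagrangian.
L = -0.0706 + 4*-2.0072 = -8.0994


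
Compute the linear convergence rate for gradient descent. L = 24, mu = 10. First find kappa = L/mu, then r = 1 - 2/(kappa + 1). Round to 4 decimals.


Step 1: Compute the condition number.
kappa = L/mu = 24/10 = 2.4
Step 2: Compute the convergence rate.
r = 1 - 2/(kappa + 1) = 1 - 2*mu/(L + mu) = (L - mu)/(L + mu) = 14/34 = 0.4118


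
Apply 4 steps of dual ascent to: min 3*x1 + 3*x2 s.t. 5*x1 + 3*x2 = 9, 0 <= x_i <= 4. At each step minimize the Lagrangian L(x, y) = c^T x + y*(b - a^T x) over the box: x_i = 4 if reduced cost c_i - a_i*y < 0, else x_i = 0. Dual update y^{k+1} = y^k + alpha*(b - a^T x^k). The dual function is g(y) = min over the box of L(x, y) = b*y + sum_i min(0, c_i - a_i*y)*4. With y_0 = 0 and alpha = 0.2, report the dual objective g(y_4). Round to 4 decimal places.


Dual ascent for LP: min 3*x1 + 3*x2, 5*x1 + 3*x2 = 9, 0 <= x_i <= 4
Step 1: y^k = 0.0, reduced costs: (3.0, 3.0)
  x^k = (0.0, 0.0), subgradient = b - a^T x = 9.0
  y^{k+1} = 0.0 + 0.2*9.0 = 1.8
Step 2: y^k = 1.8, reduced costs: (-6.0, -2.4)
  x^k = (4.0, 4.0), subgradient = b - a^T x = -23.0
  y^{k+1} = 1.8 + 0.2*-23.0 = -2.8
Step 3: y^k = -2.8, reduced costs: (17.0, 11.4)
  x^k = (0.0, 0.0), subgradient = b - a^T x = 9.0
  y^{k+1} = -2.8 + 0.2*9.0 = -1.0
Step 4: y^k = -1.0, reduced costs: (8.0, 6.0)
  x^k = (0.0, 0.0), subgradient = b - a^T x = 9.0
  y^{k+1} = -1.0 + 0.2*9.0 = 0.8
Dual objective at y_4 = 0.8: reduced costs (-1.0, 0.6), box minimizer x = (4.0, 0.0)
g(y_4) = b*y + (c1 - a1*y)*x1 + (c2 - a2*y)*x2 = 9*0.8 + (-1.0)*4.0 + 0.6*0.0 = 7.2 - 4.0 + 0.0 = 3.2


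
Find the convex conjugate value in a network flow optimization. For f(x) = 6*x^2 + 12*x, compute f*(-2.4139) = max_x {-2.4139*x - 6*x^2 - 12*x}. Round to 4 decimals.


f*(y) = sup_x {y*x - a*x^2 - b*x} = sup_x {(y-b)*x - a*x^2}
FOC: (y - b) - 2a*x = 0 => x* = (y - b)/(2a)
x* = (-2.4139 - 12)/(2*6) = -1.2012
f*(-2.4139) = (y-b)^2/(4a) = (-2.4139 - 12)^2/(4*6)
= 207.7605/24 = 8.6567


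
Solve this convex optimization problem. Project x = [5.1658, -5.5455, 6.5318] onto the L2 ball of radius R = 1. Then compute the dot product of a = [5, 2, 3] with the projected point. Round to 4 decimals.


Step 1: Compute ||x|| (intermediates to 6 decimals).
||x|| = sqrt(5.1658^2 + (-5.5455)^2 + 6.5318^2) = 10.005122
Step 2: Project.
Since ||x|| > R, scale = R/||x|| = 1/10.005122 = 0.099949, proj(x) = scale * x
proj(x) = [0.516317, -0.554267, 0.652847]
Step 3: Dot product.
a^T * proj(x) = 5*0.516317 + 2*(-0.554267) + 3*0.652847 = 3.4316


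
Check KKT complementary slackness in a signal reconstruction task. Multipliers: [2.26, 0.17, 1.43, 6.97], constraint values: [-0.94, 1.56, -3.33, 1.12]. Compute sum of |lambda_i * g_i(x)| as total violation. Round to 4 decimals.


KKT complementary slackness check:
lambda_1 * g_1 = 2.26 * -0.94 = -2.1244
lambda_2 * g_2 = 0.17 * 1.56 = 0.2652
lambda_3 * g_3 = 1.43 * -3.33 = -4.7619
lambda_4 * g_4 = 6.97 * 1.12 = 7.8064
Total violation = 2.1244 + 0.2652 + 4.7619 + 7.8064 = 14.9579


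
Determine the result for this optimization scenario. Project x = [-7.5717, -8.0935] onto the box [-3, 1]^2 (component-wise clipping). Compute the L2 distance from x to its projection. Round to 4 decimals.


Project each component onto [-3, 1].
clip(-7.5717) = -3.0, clip(-8.0935) = -3.0
Projection = [-3.0, -3.0]
Squared diffs: [20.9004, 25.9437]
Distance = sqrt(46.8441) = 6.8443


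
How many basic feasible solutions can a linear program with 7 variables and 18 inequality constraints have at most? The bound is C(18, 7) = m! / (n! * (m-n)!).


Each vertex corresponds to some choice of n active constraints out of m, so the number of vertices is at most C(m, n) = m! / (n!(m-n)!).
m = 18, n = 7
Numerator: 18 * 17 * 16 * 15 * 14 * 13 * 12
Denominator: 7! = 5040
C(18, 7) = 31824


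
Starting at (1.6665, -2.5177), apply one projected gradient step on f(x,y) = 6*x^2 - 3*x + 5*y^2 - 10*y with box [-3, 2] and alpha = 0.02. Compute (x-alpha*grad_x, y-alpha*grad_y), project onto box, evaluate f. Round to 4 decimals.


Step 1: Compute gradient at (1.6665, -2.5177).
grad_x = 2*6*1.6665 - 3 = 16.998
grad_y = 2*5*-2.5177 - 10 = -35.177
Step 2: Gradient step.
x_raw = 1.6665 - 0.02*16.998 = 1.3265
y_raw = -2.5177 - 0.02*-35.177 = -1.8142
Step 3: Project onto [-3, 2].
x_proj = clip(1.3265) = 1.3265
y_proj = clip(-1.8142) = -1.8142
Step 4: Evaluate f.
f(1.3265, -1.8142) = 41.1761


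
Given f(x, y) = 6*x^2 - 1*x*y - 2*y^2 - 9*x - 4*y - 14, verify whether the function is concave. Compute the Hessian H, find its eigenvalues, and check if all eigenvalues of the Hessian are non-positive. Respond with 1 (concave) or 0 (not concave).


The Hessian of f(x,y) = 6*x^2 - 1*x*y - 2*y^2 - 9*x - 4*y - 14 is:
H = [[12, -1], [-1, -4]]
Trace = 12 - 4 = 8
Determinant = 12*-4 - (-1)^2 = -49
Discriminant = (8)^2 - 4*-49 = 260.0
Eigenvalues: lambda_1 = -4.0623, lambda_2 = 12.0623
The function is not concave.

0


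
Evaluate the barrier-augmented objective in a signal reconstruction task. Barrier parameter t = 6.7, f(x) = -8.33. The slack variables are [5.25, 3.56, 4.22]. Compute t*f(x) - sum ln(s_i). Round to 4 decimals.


Step 1: Compute log-barrier.
ln values: [1.6582, 1.2698, 1.4398]
phi = -(1.6582 + 1.2698 + 1.4398) = -4.3678
Step 2: Compute augmented objective.
t*f(x) = 6.7*-8.33 = -55.811
Total = -55.811 - 4.3678 = -60.1788


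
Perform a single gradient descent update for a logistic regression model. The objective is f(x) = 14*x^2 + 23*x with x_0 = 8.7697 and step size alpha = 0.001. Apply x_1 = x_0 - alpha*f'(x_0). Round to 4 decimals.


We compute the gradient at x_0 and apply the update.
f'(x) = 28*x + 23
f'(8.7697) = 28*8.7697 + 23 = 268.5516
x_1 = 8.7697 - 0.001*268.5516 = 8.5011


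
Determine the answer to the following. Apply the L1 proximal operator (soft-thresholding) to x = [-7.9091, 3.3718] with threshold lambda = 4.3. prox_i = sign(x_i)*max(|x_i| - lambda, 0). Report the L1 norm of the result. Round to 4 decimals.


Soft-thresholding with lambda = 4.3:
prox(-7.9091) = sign(-7.9091)*max(|-7.9091| - 4.3, 0) = -3.6091
prox(3.3718) = sign(3.3718)*max(|3.3718| - 4.3, 0) = 0.0
prox(x) = [-3.6091, 0.0]
||prox(x)||_1 = 3.6091 + 0.0 = 3.6091


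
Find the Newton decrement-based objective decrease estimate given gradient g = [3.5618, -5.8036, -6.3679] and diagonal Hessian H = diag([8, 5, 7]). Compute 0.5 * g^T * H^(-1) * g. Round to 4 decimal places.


Step 1: H is diagonal, so H^(-1) * g = [0.4452, -1.1607, -0.9097].
Step 2: g^T H^(-1) g = sum_i g_i^2 / H_ii
  = (3.5618)^2/8 + (-5.8036)^2/5 + (-6.3679)^2/7
  = 1.5858 + 6.7364 + 5.7929 = 14.115
Step 3: Objective decrease = 0.5 * g^T H^(-1) g = 7.0575


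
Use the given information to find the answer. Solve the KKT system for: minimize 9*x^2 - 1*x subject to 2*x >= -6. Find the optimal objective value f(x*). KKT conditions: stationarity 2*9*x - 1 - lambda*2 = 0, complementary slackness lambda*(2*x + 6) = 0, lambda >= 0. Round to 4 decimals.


Step 1: Try lambda = 0 (constraint inactive).
Stationarity: 2*9*x - 1 = 0
x* = 1/(2*9) = 1/18 = 0.0556 (rounded; the exact value 1/18 is used below)
Check constraint: 2*0.0556 = 0.1112 >= -6 -- satisfied.
Step 2: Compute optimal value.
f(x*) = 9*(1/18)^2 - 1*(1/18) = -0.0278


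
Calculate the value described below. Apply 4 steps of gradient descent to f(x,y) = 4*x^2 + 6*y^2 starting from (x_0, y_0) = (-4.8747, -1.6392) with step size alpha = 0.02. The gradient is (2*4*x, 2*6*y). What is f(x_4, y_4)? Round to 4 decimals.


Gradient descent on f(x,y) = 4*x^2 + 6*y^2.
Starting point: (-4.8747, -1.6392), alpha = 0.02
Step 1: grad_x = 2*4*-4.8747 = -38.9976, grad_y = 2*6*-1.6392 = -19.6704
  x_1 = -4.8747 - 0.02*-38.9976 = -4.0947
  y_1 = -1.6392 - 0.02*-19.6704 = -1.2458
Step 2: grad_x = 2*4*-4.0947 = -32.758, grad_y = 2*6*-1.2458 = -14.9495
  x_2 = -4.0947 - 0.02*-32.758 = -3.4396
  y_2 = -1.2458 - 0.02*-14.9495 = -0.9468
Step 3: grad_x = 2*4*-3.4396 = -27.5167, grad_y = 2*6*-0.9468 = -11.3616
  x_3 = -3.4396 - 0.02*-27.5167 = -2.8893
  y_3 = -0.9468 - 0.02*-11.3616 = -0.7196
Step 4: grad_x = 2*4*-2.8893 = -23.114, grad_y = 2*6*-0.7196 = -8.6348
  x_4 = -2.8893 - 0.02*-23.114 = -2.427
  y_4 = -0.7196 - 0.02*-8.6348 = -0.5469
f(-2.427, -0.5469) = 4*(-2.427)^2 + 6*(-0.5469)^2 = 25.3552


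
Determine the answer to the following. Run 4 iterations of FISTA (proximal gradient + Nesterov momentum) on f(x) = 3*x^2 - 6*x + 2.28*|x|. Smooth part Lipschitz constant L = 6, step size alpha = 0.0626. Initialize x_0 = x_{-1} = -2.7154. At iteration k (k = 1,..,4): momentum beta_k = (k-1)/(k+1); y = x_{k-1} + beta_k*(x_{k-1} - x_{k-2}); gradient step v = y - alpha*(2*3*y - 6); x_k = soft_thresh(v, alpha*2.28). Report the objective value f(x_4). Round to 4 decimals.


FISTA on f(x) = 3*x^2 - 6*x + 2.28*|x|
L = 6, alpha = 0.0626
Iteration 1: beta = 0.0, y = -2.7154 + 0.0*(-2.7154 + 2.7154) = -2.7154
  grad(y) = -22.2924, v = y - alpha*grad = -1.3199
  prox(v) = soft_thresh(-1.3199, 0.1427) = -1.1772
Iteration 2: beta = 0.3333, y = -1.1772 + 0.3333*(-1.1772 + 2.7154) = -0.6644
  grad(y) = -9.9865, v = y - alpha*grad = -0.0393
  prox(v) = soft_thresh(-0.0393, 0.1427) = 0.0
Iteration 3: beta = 0.5, y = 0.0 + 0.5*(0.0 + 1.1772) = 0.5886
  grad(y) = -2.4685, v = y - alpha*grad = 0.7431
  prox(v) = soft_thresh(0.7431, 0.1427) = 0.6004
Iteration 4: beta = 0.6, y = 0.6004 + 0.6*(0.6004 - 0.0) = 0.9606
  grad(y) = -0.2363, v = y - alpha*grad = 0.9754
  prox(v) = soft_thresh(0.9754, 0.1427) = 0.8327
f(x_4) = 3*0.8327^2 - 6*0.8327 + 2.28*|0.8327| = -1.0175


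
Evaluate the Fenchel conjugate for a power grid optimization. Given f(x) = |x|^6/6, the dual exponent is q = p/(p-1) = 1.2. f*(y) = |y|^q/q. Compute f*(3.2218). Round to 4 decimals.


The conjugate exponent q satisfies 1/p + 1/q = 1.
p = 6, so q = 6/(6 - 1) = 1.2
|y|^q = 3.2218^1.2 = 4.0712
f*(3.2218) = 4.0712 / 1.2 = 3.3926


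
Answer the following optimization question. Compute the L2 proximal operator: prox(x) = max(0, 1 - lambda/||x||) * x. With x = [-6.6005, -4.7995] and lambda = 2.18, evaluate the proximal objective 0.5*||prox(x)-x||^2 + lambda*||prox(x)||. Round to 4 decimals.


Step 1: Compute ||x||.
||x|| = 8.161
Step 2: Compute scaling factor.
scale = max(0, 1 - 2.18/8.161) = 0.7329
Step 3: prox(x) = [-4.8373, -3.5174]
||prox(x)|| = 5.981
Step 4: Proximal objective.
0.5*||prox-x||^2 = 2.3762
lambda*||prox|| = 13.0386
Total = 15.4148


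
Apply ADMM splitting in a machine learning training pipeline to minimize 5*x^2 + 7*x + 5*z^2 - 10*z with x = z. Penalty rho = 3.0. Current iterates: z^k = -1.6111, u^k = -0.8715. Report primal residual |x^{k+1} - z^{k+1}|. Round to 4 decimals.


ADMM iteration with rho = 3.0, z^k = -1.6111, u^k = -0.8715
Step 1: x-update.
Minimize 5*x^2 + 7*x + (3.0/2)*(x + 1.6111 - 0.8715)^2
FOC: (2*5 + 3.0)*x = -7 + 3.0*(-1.6111 + 0.8715)
x^{k+1} = -0.7091
Step 2: z-update.
Minimize 5*z^2 - 10*z + (3.0/2)*(-0.7091 - z - 0.8715)^2
FOC: (2*5 + 3.0)*z = 10 + 3.0*(-0.7091 - 0.8715)
z^{k+1} = 0.4045
Step 3: u-update.
u^{k+1} = -0.8715 - 0.7091 - 0.4045 = -1.9851
Step 4: Primal residual = |-0.7091 - 0.4045| = 1.1136


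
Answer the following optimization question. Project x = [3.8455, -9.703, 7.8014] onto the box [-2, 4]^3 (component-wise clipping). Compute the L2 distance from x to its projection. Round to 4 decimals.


Project each component onto [-2, 4].
clip(3.8455) = 3.8455, clip(-9.703) = -2.0, clip(7.8014) = 4.0
Projection = [3.8455, -2.0, 4.0]
Squared diffs: [0.0, 59.3362, 14.4506]
Distance = sqrt(73.7868) = 8.5899


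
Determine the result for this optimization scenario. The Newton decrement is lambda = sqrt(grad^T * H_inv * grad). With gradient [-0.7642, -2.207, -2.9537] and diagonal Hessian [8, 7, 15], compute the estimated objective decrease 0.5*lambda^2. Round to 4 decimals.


Step 1: H is diagonal, so H^(-1) * g = [-0.0955, -0.3153, -0.1969].
Step 2: g^T H^(-1) g = sum_i g_i^2 / H_ii
  = (-0.7642)^2/8 + (-2.207)^2/7 + (-2.9537)^2/15
  = 0.073 + 0.6958 + 0.5816 = 1.3505
Step 3: Objective decrease = 0.5 * g^T H^(-1) g = 0.6752


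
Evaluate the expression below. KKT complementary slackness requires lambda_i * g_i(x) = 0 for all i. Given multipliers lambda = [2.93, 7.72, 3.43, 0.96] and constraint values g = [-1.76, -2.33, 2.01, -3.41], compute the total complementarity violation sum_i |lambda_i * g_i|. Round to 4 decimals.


KKT complementary slackness check:
lambda_1 * g_1 = 2.93 * -1.76 = -5.1568
lambda_2 * g_2 = 7.72 * -2.33 = -17.9876
lambda_3 * g_3 = 3.43 * 2.01 = 6.8943
lambda_4 * g_4 = 0.96 * -3.41 = -3.2736
Total violation = 5.1568 + 17.9876 + 6.8943 + 3.2736 = 33.3123


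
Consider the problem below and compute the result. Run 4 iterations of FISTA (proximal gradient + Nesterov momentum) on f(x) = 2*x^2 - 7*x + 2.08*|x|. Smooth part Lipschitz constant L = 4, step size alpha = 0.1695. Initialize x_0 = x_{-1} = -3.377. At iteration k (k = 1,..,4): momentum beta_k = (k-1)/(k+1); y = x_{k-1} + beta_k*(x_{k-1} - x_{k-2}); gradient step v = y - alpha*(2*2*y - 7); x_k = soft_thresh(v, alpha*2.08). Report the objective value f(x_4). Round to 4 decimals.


FISTA on f(x) = 2*x^2 - 7*x + 2.08*|x|
L = 4, alpha = 0.1695
Iteration 1: beta = 0.0, y = -3.377 + 0.0*(-3.377 + 3.377) = -3.377
  grad(y) = -20.508, v = y - alpha*grad = 0.0991
  prox(v) = soft_thresh(0.0991, 0.3526) = 0.0
Iteration 2: beta = 0.3333, y = 0.0 + 0.3333*(0.0 + 3.377) = 1.1257
  grad(y) = -2.4973, v = y - alpha*grad = 1.549
  prox(v) = soft_thresh(1.549, 0.3526) = 1.1964
Iteration 3: beta = 0.5, y = 1.1964 + 0.5*(1.1964 - 0.0) = 1.7946
  grad(y) = 0.1784, v = y - alpha*grad = 1.7644
  prox(v) = soft_thresh(1.7644, 0.3526) = 1.4118
Iteration 4: beta = 0.6, y = 1.4118 + 0.6*(1.4118 - 1.1964) = 1.541
  grad(y) = -0.8358, v = y - alpha*grad = 1.6827
  prox(v) = soft_thresh(1.6827, 0.3526) = 1.3302
f(x_4) = 2*1.3302^2 - 7*1.3302 + 2.08*|1.3302| = -3.0057


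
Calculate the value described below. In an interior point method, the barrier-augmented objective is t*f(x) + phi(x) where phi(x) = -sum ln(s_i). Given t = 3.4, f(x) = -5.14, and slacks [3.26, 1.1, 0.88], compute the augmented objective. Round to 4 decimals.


Step 1: Compute log-barrier.
ln values: [1.1817, 0.0953, -0.1278]
phi = -(1.1817 + 0.0953 - 0.1278) = -1.1492
Step 2: Compute augmented objective.
t*f(x) = 3.4*-5.14 = -17.476
Total = -17.476 - 1.1492 = -18.6252


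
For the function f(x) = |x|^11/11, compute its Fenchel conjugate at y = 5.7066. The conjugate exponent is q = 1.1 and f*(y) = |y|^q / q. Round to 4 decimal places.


The conjugate exponent q satisfies 1/p + 1/q = 1.
p = 11, so q = 11/(11 - 1) = 1.1
|y|^q = 5.7066^1.1 = 6.7923
f*(5.7066) = 6.7923 / 1.1 = 6.1748


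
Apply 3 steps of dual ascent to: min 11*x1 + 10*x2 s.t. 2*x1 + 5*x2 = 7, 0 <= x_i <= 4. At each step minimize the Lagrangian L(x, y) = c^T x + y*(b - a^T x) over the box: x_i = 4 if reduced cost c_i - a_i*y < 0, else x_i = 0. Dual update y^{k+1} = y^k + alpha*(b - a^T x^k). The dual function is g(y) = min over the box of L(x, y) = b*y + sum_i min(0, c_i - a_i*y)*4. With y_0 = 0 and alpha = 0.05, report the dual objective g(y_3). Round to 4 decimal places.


Dual ascent for LP: min 11*x1 + 10*x2, 2*x1 + 5*x2 = 7, 0 <= x_i <= 4
Step 1: y^k = 0.0, reduced costs: (11.0, 10.0)
  x^k = (0.0, 0.0), subgradient = b - a^T x = 7.0
  y^{k+1} = 0.0 + 0.05*7.0 = 0.35
Step 2: y^k = 0.35, reduced costs: (10.3, 8.25)
  x^k = (0.0, 0.0), subgradient = b - a^T x = 7.0
  y^{k+1} = 0.35 + 0.05*7.0 = 0.7
Step 3: y^k = 0.7, reduced costs: (9.6, 6.5)
  x^k = (0.0, 0.0), subgradient = b - a^T x = 7.0
  y^{k+1} = 0.7 + 0.05*7.0 = 1.05
Dual objective at y_3 = 1.05: reduced costs (8.9, 4.75), box minimizer x = (0.0, 0.0)
g(y_3) = b*y + (c1 - a1*y)*x1 + (c2 - a2*y)*x2 = 7*1.05 + 8.9*0.0 + 4.75*0.0 = 7.35 + 0.0 + 0.0 = 7.35


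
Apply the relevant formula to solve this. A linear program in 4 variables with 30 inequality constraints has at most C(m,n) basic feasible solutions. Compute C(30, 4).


Each vertex corresponds to some choice of n active constraints out of m, so the number of vertices is at most C(m, n) = m! / (n!(m-n)!).
m = 30, n = 4
Numerator: 30 * 29 * 28 * 27
Denominator: 4! = 24
C(30, 4) = 27405


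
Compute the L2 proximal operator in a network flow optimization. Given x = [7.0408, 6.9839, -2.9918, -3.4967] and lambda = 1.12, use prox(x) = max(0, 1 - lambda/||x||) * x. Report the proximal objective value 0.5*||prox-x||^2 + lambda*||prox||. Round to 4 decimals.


Step 1: Compute ||x||.
||x|| = 10.9328
Step 2: Compute scaling factor.
scale = max(0, 1 - 1.12/10.9328) = 0.8976
Step 3: prox(x) = [6.3195, 6.2684, -2.6853, -3.1385]
||prox(x)|| = 9.8128
Step 4: Proximal objective.
0.5*||prox-x||^2 = 0.6272
lambda*||prox|| = 10.9903
Total = 11.6175


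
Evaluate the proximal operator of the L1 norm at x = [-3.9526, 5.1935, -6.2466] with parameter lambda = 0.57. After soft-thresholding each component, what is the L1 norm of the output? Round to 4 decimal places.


Soft-thresholding with lambda = 0.57:
prox(-3.9526) = sign(-3.9526)*max(|-3.9526| - 0.57, 0) = -3.3826
prox(5.1935) = sign(5.1935)*max(|5.1935| - 0.57, 0) = 4.6235
prox(-6.2466) = sign(-6.2466)*max(|-6.2466| - 0.57, 0) = -5.6766
prox(x) = [-3.3826, 4.6235, -5.6766]
||prox(x)||_1 = 3.3826 + 4.6235 + 5.6766 = 13.6827


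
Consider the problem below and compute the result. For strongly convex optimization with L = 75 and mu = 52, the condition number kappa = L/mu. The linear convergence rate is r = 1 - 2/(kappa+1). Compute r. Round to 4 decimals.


Step 1: Compute the condition number.
kappa = L/mu = 75/52 = 1.4423
Step 2: Compute the convergence rate.
r = 1 - 2/(kappa + 1) = 1 - 2*mu/(L + mu) = (L - mu)/(L + mu) = 23/127 = 0.1811


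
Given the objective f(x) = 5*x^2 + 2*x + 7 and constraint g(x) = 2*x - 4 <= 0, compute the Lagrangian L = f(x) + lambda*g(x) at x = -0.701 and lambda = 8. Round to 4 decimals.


Step 1: Evaluate f(x).
f(-0.701) = 5*(-0.701)^2 + 2*(-0.701) + 7 = 8.055
Step 2: Evaluate g(x).
g(-0.701) = 2*-0.701 - 4 = -5.402
Step 3: Compute Lagrangian.
L = 8.055 + 8*-5.402 = -35.161


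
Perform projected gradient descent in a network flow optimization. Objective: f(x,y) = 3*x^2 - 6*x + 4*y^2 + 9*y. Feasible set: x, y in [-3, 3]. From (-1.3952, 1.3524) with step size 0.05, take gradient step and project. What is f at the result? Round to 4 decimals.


Step 1: Compute gradient at (-1.3952, 1.3524).
grad_x = 2*3*-1.3952 - 6 = -14.3712
grad_y = 2*4*1.3524 + 9 = 19.8192
Step 2: Gradient step.
x_raw = -1.3952 - 0.05*-14.3712 = -0.6766
y_raw = 1.3524 - 0.05*19.8192 = 0.3614
Step 3: Project onto [-3, 3].
x_proj = clip(-0.6766) = -0.6766
y_proj = clip(0.3614) = 0.3614
Step 4: Evaluate f.
f(-0.6766, 0.3614) = 9.2089


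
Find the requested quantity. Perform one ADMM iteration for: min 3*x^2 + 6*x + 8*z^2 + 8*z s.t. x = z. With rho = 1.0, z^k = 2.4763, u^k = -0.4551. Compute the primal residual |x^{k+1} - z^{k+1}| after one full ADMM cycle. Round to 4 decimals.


ADMM iteration with rho = 1.0, z^k = 2.4763, u^k = -0.4551
Step 1: x-update.
Minimize 3*x^2 + 6*x + (1.0/2)*(x - 2.4763 - 0.4551)^2
FOC: (2*3 + 1.0)*x = -6 + 1.0*(2.4763 + 0.4551)
x^{k+1} = -0.4384
Step 2: z-update.
Minimize 8*z^2 + 8*z + (1.0/2)*(-0.4384 - z - 0.4551)^2
FOC: (2*8 + 1.0)*z = -8 + 1.0*(-0.4384 - 0.4551)
z^{k+1} = -0.5231
Step 3: u-update.
u^{k+1} = -0.4551 - 0.4384 + 0.5231 = -0.3703
Step 4: Primal residual = |-0.4384 + 0.5231| = 0.0848


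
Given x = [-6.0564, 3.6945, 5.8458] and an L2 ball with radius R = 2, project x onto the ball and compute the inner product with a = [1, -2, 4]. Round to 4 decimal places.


Step 1: Compute ||x|| (intermediates to 6 decimals).
||x|| = sqrt((-6.0564)^2 + 3.6945^2 + 5.8458^2) = 9.192534
Step 2: Project.
Since ||x|| > R, scale = R/||x|| = 2/9.192534 = 0.217568, proj(x) = scale * x
proj(x) = [-1.317679, 0.803805, 1.271859]
Step 3: Dot product.
a^T * proj(x) = 1*(-1.317679) - 2*0.803805 + 4*1.271859 = 2.1621


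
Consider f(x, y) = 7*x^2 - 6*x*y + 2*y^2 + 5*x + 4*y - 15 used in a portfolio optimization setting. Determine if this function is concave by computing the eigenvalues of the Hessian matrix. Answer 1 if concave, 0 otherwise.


The Hessian of f(x,y) = 7*x^2 - 6*x*y + 2*y^2 + 5*x + 4*y - 15 is:
H = [[14, -6], [-6, 4]]
Trace = 14 + 4 = 18
Determinant = 14*4 - (-6)^2 = 20
Discriminant = (18)^2 - 4*20 = 244.0
Eigenvalues: lambda_1 = 1.1898, lambda_2 = 16.8102
The function is not concave.

0


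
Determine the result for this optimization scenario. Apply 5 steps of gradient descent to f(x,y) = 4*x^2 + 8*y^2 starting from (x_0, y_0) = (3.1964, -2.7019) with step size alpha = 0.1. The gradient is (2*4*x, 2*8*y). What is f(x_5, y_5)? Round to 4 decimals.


Gradient descent on f(x,y) = 4*x^2 + 8*y^2.
Starting point: (3.1964, -2.7019), alpha = 0.1
Step 1: grad_x = 2*4*3.1964 = 25.5712, grad_y = 2*8*-2.7019 = -43.2304
  x_1 = 3.1964 - 0.1*25.5712 = 0.6393
  y_1 = -2.7019 - 0.1*-43.2304 = 1.6211
Step 2: grad_x = 2*4*0.6393 = 5.1142, grad_y = 2*8*1.6211 = 25.9382
  x_2 = 0.6393 - 0.1*5.1142 = 0.1279
  y_2 = 1.6211 - 0.1*25.9382 = -0.9727
Step 3: grad_x = 2*4*0.1279 = 1.0228, grad_y = 2*8*-0.9727 = -15.5629
  x_3 = 0.1279 - 0.1*1.0228 = 0.0256
  y_3 = -0.9727 - 0.1*-15.5629 = 0.5836
Step 4: grad_x = 2*4*0.0256 = 0.2046, grad_y = 2*8*0.5836 = 9.3378
  x_4 = 0.0256 - 0.1*0.2046 = 0.0051
  y_4 = 0.5836 - 0.1*9.3378 = -0.3502
Step 5: grad_x = 2*4*0.0051 = 0.0409, grad_y = 2*8*-0.3502 = -5.6027
  x_5 = 0.0051 - 0.1*0.0409 = 0.001
  y_5 = -0.3502 - 0.1*-5.6027 = 0.2101
f(0.001, 0.2101) = 4*0.001^2 + 8*0.2101^2 = 0.3531


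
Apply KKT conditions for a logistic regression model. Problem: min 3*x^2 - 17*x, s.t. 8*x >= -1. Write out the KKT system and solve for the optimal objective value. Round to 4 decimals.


Step 1: Try lambda = 0 (constraint inactive).
Stationarity: 2*3*x - 17 = 0
x* = 17/(2*3) = 17/6 = 2.8333 (rounded; the exact value 17/6 is used below)
Check constraint: 8*2.8333 = 22.6664 >= -1 -- satisfied.
Step 2: Compute optimal value.
f(x*) = 3*(17/6)^2 - 17*(17/6) = -24.0833


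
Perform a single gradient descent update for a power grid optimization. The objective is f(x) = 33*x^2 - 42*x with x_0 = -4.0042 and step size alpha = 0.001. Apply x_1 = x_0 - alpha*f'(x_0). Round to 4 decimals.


We compute the gradient at x_0 and apply the update.
f'(x) = 66*x - 42
f'(-4.0042) = 66*-4.0042 - 42 = -306.2772
x_1 = -4.0042 - 0.001*-306.2772 = -3.6979


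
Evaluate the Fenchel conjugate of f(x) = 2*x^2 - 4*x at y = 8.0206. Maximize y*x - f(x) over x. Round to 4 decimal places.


f*(y) = sup_x {y*x - a*x^2 - b*x} = sup_x {(y-b)*x - a*x^2}
FOC: (y - b) - 2a*x = 0 => x* = (y - b)/(2a)
x* = (8.0206 + 4)/(2*2) = 3.0052
f*(8.0206) = (y-b)^2/(4a) = (8.0206 + 4)^2/(4*2)
= 144.4948/8 = 18.0619


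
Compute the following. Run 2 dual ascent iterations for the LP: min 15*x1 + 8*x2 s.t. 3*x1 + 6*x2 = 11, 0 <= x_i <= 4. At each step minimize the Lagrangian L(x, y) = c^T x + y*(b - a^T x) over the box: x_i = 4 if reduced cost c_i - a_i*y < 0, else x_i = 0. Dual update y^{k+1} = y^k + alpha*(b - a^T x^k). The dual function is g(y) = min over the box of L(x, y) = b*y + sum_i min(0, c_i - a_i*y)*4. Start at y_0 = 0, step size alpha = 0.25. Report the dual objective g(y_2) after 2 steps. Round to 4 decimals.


Dual ascent for LP: min 15*x1 + 8*x2, 3*x1 + 6*x2 = 11, 0 <= x_i <= 4
Step 1: y^k = 0.0, reduced costs: (15.0, 8.0)
  x^k = (0.0, 0.0), subgradient = b - a^T x = 11.0
  y^{k+1} = 0.0 + 0.25*11.0 = 2.75
Step 2: y^k = 2.75, reduced costs: (6.75, -8.5)
  x^k = (0.0, 4.0), subgradient = b - a^T x = -13.0
  y^{k+1} = 2.75 + 0.25*-13.0 = -0.5
Dual objective at y_2 = -0.5: reduced costs (16.5, 11.0), box minimizer x = (0.0, 0.0)
g(y_2) = b*y + (c1 - a1*y)*x1 + (c2 - a2*y)*x2 = 11*(-0.5) + 16.5*0.0 + 11.0*0.0 = -5.5 + 0.0 + 0.0 = -5.5


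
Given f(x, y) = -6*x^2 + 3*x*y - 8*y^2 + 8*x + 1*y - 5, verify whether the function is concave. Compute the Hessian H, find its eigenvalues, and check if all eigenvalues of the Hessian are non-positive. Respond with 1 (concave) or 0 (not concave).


The Hessian of f(x,y) = -6*x^2 + 3*x*y - 8*y^2 + 8*x + 1*y - 5 is:
H = [[-12, 3], [3, -16]]
Trace = -12 - 16 = -28
Determinant = -12*-16 - (3)^2 = 183
Discriminant = (-28)^2 - 4*183 = 52.0
Eigenvalues: lambda_1 = -17.6056, lambda_2 = -10.3944
The function is concave.

1


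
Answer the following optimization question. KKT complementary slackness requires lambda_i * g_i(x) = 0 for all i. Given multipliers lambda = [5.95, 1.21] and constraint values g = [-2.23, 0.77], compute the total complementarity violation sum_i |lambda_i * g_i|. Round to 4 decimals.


KKT complementary slackness check:
lambda_1 * g_1 = 5.95 * -2.23 = -13.2685
lambda_2 * g_2 = 1.21 * 0.77 = 0.9317
Total violation = 13.2685 + 0.9317 = 14.2002


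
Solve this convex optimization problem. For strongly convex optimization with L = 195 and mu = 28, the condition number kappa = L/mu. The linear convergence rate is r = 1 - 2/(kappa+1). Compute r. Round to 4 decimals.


Step 1: Compute the condition number.
kappa = L/mu = 195/28 = 6.9643
Step 2: Compute the convergence rate.
r = 1 - 2/(kappa + 1) = 1 - 2*mu/(L + mu) = (L - mu)/(L + mu) = 167/223 = 0.7489


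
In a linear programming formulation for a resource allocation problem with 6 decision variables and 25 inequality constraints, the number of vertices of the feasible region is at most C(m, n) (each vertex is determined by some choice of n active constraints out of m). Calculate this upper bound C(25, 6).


Each vertex corresponds to some choice of n active constraints out of m, so the number of vertices is at most C(m, n) = m! / (n!(m-n)!).
m = 25, n = 6
Numerator: 25 * 24 * 23 * 22 * 21 * 20
Denominator: 6! = 720
C(25, 6) = 177100


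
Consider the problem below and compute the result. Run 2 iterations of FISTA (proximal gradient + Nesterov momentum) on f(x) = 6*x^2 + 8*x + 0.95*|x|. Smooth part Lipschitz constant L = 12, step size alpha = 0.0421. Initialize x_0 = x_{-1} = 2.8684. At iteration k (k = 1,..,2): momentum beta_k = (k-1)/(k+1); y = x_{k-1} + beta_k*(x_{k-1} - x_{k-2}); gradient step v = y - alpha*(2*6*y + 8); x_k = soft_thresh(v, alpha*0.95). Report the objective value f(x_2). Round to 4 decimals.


FISTA on f(x) = 6*x^2 + 8*x + 0.95*|x|
L = 12, alpha = 0.0421
Iteration 1: beta = 0.0, y = 2.8684 + 0.0*(2.8684 - 2.8684) = 2.8684
  grad(y) = 42.4208, v = y - alpha*grad = 1.0825
  prox(v) = soft_thresh(1.0825, 0.04) = 1.0425
Iteration 2: beta = 0.3333, y = 1.0425 + 0.3333*(1.0425 - 2.8684) = 0.4339
  grad(y) = 13.2062, v = y - alpha*grad = -0.1221
  prox(v) = soft_thresh(-0.1221, 0.04) = -0.0821
f(x_2) = 6*(-0.0821)^2 + 8*(-0.0821) + 0.95*|-0.0821| = -0.5386


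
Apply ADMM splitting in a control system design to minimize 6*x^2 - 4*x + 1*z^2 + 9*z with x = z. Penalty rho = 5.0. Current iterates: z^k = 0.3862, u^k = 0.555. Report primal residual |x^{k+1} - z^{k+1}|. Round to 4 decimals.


ADMM iteration with rho = 5.0, z^k = 0.3862, u^k = 0.555
Step 1: x-update.
Minimize 6*x^2 - 4*x + (5.0/2)*(x - 0.3862 + 0.555)^2
FOC: (2*6 + 5.0)*x = 4 + 5.0*(0.3862 - 0.555)
x^{k+1} = 0.1856
Step 2: z-update.
Minimize 1*z^2 + 9*z + (5.0/2)*(0.1856 - z + 0.555)^2
FOC: (2*1 + 5.0)*z = -9 + 5.0*(0.1856 + 0.555)
z^{k+1} = -0.7567
Step 3: u-update.
u^{k+1} = 0.555 + 0.1856 + 0.7567 = 1.4973
Step 4: Primal residual = |0.1856 + 0.7567| = 0.9423


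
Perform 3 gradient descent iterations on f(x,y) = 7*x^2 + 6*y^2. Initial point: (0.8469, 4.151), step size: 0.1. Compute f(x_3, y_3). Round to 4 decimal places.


Gradient descent on f(x,y) = 7*x^2 + 6*y^2.
Starting point: (0.8469, 4.151), alpha = 0.1
Step 1: grad_x = 2*7*0.8469 = 11.8566, grad_y = 2*6*4.151 = 49.812
  x_1 = 0.8469 - 0.1*11.8566 = -0.3388
  y_1 = 4.151 - 0.1*49.812 = -0.8302
Step 2: grad_x = 2*7*-0.3388 = -4.7426, grad_y = 2*6*-0.8302 = -9.9624
  x_2 = -0.3388 - 0.1*-4.7426 = 0.1355
  y_2 = -0.8302 - 0.1*-9.9624 = 0.166
Step 3: grad_x = 2*7*0.1355 = 1.8971, grad_y = 2*6*0.166 = 1.9925
  x_3 = 0.1355 - 0.1*1.8971 = -0.0542
  y_3 = 0.166 - 0.1*1.9925 = -0.0332
f(-0.0542, -0.0332) = 7*(-0.0542)^2 + 6*(-0.0332)^2 = 0.0272
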